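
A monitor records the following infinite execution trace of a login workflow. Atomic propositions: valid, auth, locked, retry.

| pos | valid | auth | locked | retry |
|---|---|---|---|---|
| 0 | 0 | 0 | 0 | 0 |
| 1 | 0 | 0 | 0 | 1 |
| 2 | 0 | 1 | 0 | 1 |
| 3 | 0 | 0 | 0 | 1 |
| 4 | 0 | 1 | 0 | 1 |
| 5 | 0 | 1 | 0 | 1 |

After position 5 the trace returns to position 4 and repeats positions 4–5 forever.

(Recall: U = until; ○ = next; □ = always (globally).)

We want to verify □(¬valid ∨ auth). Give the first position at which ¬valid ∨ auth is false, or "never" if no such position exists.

¬valid ∨ auth holds at every position 0..5, and those are all the positions the trace ever visits, so the invariant □(¬valid ∨ auth) is never violated.

never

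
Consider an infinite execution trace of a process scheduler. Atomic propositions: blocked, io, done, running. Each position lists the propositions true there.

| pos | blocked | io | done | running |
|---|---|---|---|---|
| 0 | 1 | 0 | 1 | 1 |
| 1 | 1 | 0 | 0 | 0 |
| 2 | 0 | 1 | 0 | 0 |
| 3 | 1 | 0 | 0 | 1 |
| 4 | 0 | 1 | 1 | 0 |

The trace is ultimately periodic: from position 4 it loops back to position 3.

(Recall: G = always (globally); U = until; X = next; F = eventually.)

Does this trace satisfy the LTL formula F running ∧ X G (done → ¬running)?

running holds at position 0, which is reachable from 0, so F running holds.
The position after 0 is 1; G (done → ¬running) is true there.
At position 0: F running is true; X G (done → ¬running) is true; so F running ∧ X G (done → ¬running) is true.

Satisfied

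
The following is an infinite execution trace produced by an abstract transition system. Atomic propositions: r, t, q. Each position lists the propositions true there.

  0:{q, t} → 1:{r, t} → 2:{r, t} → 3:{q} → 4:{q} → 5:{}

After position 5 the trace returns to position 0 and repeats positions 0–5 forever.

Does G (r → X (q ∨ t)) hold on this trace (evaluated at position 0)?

Yes

r → X (q ∨ t) holds at every position 0..5, and those are all positions ever visited, so G (r → X (q ∨ t)) holds.
Positions where r holds: 1, 2.
Check X (q ∨ t) at each: 1→ok, 2→ok.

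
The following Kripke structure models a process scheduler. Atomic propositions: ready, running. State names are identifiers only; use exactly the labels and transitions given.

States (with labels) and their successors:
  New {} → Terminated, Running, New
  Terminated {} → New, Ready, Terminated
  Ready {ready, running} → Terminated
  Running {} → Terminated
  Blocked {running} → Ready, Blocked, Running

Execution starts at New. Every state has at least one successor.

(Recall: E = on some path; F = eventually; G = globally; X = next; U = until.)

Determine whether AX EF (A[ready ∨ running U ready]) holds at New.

Satisfied

States satisfying EF (A[ready ∨ running U ready]): {New, Terminated, Ready, Running, Blocked}.
States satisfying AX EF (A[ready ∨ running U ready]): {New, Terminated, Ready, Running, Blocked}.
New ∈ Sat(AX EF (A[ready ∨ running U ready])).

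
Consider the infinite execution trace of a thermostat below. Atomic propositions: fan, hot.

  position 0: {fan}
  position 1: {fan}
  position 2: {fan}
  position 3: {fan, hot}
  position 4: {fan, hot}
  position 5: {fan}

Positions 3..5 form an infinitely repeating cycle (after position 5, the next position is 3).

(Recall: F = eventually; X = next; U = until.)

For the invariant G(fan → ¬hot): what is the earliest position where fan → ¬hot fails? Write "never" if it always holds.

3

Check fan → ¬hot at each position in order: 0 ✓, 1 ✓, 2 ✓.
At position 3 the labels are {fan, hot}, so fan → ¬hot is false there. This is the first violation.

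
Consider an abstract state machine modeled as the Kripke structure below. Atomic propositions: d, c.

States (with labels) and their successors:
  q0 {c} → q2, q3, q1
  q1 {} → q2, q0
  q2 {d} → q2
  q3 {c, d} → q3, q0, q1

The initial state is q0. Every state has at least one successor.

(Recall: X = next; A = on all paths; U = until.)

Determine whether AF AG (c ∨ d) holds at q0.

Does not hold

States satisfying AG (c ∨ d): {q2}.
States satisfying AF AG (c ∨ d): {q2}.
There is a path from q0 along which AG (c ∨ d) never holds.
q0 ∉ Sat(AF AG (c ∨ d)).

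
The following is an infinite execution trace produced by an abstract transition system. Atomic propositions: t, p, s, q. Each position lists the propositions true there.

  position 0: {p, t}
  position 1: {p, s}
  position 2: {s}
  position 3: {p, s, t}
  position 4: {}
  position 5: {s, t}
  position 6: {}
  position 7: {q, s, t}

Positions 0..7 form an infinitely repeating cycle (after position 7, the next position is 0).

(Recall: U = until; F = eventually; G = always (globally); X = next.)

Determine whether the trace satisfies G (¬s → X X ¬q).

¬s → X X ¬q holds at every position 0..7, and those are all positions ever visited, so G (¬s → X X ¬q) holds.
Positions where ¬s holds: 0, 4, 6.
Check X X ¬q at each: 0→ok, 4→ok, 6→ok.

Satisfied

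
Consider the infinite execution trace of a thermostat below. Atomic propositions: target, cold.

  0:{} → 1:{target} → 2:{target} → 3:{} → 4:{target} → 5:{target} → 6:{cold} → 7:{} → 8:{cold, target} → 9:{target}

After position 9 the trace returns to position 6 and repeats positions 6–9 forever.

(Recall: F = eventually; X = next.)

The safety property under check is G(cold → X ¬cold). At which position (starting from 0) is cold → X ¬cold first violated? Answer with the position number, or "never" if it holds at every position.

cold → X ¬cold holds at every position 0..9, and those are all the positions the trace ever visits, so the invariant G(cold → X ¬cold) is never violated.

never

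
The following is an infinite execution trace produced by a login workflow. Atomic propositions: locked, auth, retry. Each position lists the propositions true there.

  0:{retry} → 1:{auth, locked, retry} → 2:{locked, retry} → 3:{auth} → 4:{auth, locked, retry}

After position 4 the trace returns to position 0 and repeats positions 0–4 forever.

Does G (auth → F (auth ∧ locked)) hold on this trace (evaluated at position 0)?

Satisfied

auth → F (auth ∧ locked) holds at every position 0..4, and those are all positions ever visited, so G (auth → F (auth ∧ locked)) holds.
Positions where auth holds: 1, 3, 4.
Check F (auth ∧ locked) at each: 1→ok, 3→ok, 4→ok.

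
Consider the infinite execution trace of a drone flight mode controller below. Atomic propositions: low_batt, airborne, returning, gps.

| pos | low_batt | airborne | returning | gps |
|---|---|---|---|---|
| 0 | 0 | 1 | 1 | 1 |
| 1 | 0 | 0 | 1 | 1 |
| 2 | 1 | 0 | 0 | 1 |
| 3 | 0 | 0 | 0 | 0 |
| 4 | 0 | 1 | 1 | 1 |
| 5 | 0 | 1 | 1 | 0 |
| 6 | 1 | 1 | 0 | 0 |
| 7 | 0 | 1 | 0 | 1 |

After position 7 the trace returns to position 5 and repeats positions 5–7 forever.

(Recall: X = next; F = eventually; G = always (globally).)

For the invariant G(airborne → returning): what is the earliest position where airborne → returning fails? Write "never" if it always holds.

6

Check airborne → returning at each position in order: 0 ✓, 1 ✓, 2 ✓, 3 ✓, 4 ✓, 5 ✓.
At position 6 the labels are {airborne, low_batt}, so airborne → returning is false there. This is the first violation.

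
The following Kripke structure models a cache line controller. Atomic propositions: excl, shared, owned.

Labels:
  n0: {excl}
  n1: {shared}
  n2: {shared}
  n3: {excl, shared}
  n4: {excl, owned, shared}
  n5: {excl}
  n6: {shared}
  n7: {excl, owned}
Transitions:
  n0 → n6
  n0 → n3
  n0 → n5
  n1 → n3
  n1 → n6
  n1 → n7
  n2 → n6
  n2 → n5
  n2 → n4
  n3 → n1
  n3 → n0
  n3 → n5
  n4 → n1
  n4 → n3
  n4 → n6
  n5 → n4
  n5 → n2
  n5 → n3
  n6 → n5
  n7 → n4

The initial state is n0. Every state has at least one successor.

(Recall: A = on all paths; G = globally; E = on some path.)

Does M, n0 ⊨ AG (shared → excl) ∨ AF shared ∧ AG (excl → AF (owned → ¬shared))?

Satisfied

States satisfying shared → excl: {n0, n3, n4, n5, n7}.
States satisfying AG (shared → excl): ∅.
States satisfying shared: {n1, n2, n3, n4, n6}.
States satisfying AF shared: {n0, n1, n2, n3, n4, n5, n6, n7}.
States satisfying excl → AF (owned → ¬shared): {n0, n1, n2, n3, n4, n5, n6, n7}.
States satisfying AG (excl → AF (owned → ¬shared)): {n0, n1, n2, n3, n4, n5, n6, n7}.
States satisfying AF shared ∧ AG (excl → AF (owned → ¬shared)): {n0, n1, n2, n3, n4, n5, n6, n7}.
States satisfying AG (shared → excl) ∨ AF shared ∧ AG (excl → AF (owned → ¬shared)): {n0, n1, n2, n3, n4, n5, n6, n7}.
n0 ∈ Sat(AG (shared → excl) ∨ AF shared ∧ AG (excl → AF (owned → ¬shared))).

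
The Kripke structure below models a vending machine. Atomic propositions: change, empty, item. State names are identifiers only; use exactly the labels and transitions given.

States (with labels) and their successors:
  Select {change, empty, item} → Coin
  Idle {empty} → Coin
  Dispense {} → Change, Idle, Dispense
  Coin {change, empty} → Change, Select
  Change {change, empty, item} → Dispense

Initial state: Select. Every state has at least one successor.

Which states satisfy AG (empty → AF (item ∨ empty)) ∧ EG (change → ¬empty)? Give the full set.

{Dispense}

States satisfying empty → AF (item ∨ empty): {Select, Idle, Dispense, Coin, Change}.
States satisfying AG (empty → AF (item ∨ empty)): {Select, Idle, Dispense, Coin, Change}.
States satisfying change → ¬empty: {Idle, Dispense}.
States satisfying EG (change → ¬empty): {Dispense}.
States satisfying AG (empty → AF (item ∨ empty)) ∧ EG (change → ¬empty): {Dispense}.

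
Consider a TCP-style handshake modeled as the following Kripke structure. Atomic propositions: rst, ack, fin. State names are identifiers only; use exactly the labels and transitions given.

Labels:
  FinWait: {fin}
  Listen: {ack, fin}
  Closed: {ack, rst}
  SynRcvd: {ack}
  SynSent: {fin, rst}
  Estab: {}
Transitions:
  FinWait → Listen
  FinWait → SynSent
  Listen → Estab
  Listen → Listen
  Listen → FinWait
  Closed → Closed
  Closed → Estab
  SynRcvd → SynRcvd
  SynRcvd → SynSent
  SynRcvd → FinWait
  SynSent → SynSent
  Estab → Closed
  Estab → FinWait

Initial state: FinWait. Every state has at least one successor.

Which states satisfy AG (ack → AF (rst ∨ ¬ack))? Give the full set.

States satisfying ack → AF (rst ∨ ¬ack): {FinWait, Closed, SynSent, Estab}.
States satisfying AG (ack → AF (rst ∨ ¬ack)): {SynSent}.

{SynSent}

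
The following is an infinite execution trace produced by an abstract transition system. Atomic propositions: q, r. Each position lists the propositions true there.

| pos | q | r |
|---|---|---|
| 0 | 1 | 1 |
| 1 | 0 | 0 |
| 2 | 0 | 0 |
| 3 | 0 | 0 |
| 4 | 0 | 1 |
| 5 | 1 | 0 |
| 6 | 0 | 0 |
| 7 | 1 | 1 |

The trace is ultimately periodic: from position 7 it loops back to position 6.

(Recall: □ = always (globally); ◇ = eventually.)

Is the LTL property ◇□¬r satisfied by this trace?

Violated

□¬r is false at every position 0..7, so it never becomes true and ◇□¬r fails.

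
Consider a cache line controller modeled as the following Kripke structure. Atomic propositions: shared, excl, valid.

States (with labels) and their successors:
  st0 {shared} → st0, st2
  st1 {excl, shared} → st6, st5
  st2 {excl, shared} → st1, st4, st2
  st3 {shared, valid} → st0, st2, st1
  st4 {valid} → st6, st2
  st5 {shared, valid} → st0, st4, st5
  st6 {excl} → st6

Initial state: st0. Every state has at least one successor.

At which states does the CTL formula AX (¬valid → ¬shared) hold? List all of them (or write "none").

States satisfying ¬valid → ¬shared: {st3, st4, st5, st6}.
States satisfying AX (¬valid → ¬shared): {st1, st6}.

{st1, st6}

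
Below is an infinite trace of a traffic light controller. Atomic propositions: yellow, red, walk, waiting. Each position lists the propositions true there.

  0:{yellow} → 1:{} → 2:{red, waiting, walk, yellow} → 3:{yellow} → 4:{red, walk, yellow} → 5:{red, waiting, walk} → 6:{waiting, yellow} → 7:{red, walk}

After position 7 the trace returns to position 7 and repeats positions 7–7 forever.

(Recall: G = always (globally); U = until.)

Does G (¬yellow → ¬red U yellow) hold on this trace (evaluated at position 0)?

No

¬yellow → ¬red U yellow must hold at every position from 0 onward. It fails at position 5, so G (¬yellow → ¬red U yellow) is false.
Positions where ¬yellow holds: 1, 5, 7.
Check ¬red U yellow at each: 1→ok, 5→fails, 7→fails.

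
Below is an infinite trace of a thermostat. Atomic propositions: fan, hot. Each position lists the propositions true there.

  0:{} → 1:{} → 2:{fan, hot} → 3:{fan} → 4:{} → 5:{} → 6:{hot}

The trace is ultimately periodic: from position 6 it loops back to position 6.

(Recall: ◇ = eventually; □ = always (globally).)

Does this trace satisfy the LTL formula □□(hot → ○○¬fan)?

Yes

□(hot → ○○¬fan) holds at every position 0..6, and those are all positions ever visited, so □□(hot → ○○¬fan) holds.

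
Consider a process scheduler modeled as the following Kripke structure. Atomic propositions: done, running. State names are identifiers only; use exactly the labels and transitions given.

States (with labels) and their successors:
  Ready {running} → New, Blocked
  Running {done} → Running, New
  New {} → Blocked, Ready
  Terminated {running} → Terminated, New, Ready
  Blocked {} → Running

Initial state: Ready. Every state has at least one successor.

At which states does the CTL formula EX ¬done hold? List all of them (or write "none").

{Ready, Running, New, Terminated}

States satisfying ¬done: {Ready, New, Terminated, Blocked}.
States satisfying EX ¬done: {Ready, Running, New, Terminated}.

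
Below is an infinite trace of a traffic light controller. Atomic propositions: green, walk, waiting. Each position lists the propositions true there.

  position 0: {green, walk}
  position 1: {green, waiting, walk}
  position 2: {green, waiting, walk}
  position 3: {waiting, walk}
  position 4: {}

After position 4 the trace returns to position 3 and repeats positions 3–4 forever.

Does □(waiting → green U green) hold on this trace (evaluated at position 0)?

Violated

waiting → green U green must hold at every position from 0 onward. It fails at position 3, so □(waiting → green U green) is false.
Positions where waiting holds: 1, 2, 3.
Check green U green at each: 1→ok, 2→ok, 3→fails.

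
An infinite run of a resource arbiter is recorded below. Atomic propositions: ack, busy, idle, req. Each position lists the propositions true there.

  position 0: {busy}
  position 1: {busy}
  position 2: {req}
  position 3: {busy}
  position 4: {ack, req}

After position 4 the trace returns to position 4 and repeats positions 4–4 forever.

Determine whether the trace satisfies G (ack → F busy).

ack → F busy must hold at every position from 0 onward. It fails at position 4, so G (ack → F busy) is false.
Positions where ack holds: 4.
Check F busy at each: 4→fails.

Violated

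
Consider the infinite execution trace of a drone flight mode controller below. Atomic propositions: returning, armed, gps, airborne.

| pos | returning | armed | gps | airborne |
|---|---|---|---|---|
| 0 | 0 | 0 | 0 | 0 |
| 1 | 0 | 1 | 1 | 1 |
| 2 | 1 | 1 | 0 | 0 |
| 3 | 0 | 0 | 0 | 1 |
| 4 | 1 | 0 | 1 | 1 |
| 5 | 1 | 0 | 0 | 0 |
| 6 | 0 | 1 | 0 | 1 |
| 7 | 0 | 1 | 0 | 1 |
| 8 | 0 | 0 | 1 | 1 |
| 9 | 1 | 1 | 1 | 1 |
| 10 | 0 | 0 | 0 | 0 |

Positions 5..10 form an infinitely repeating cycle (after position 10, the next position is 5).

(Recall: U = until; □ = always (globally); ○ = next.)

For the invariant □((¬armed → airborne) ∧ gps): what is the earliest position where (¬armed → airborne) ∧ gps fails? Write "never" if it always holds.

At position 0 the labels are {}, so (¬armed → airborne) ∧ gps is false there. This is the first violation.

0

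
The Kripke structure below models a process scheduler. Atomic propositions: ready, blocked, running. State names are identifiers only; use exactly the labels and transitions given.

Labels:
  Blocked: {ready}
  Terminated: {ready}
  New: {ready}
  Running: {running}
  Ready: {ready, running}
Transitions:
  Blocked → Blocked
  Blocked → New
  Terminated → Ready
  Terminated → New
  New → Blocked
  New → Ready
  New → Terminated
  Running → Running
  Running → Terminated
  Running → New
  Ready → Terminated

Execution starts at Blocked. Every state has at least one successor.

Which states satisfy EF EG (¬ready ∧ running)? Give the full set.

{Running}

States satisfying EG (¬ready ∧ running): {Running}.
States satisfying EF EG (¬ready ∧ running): {Running}.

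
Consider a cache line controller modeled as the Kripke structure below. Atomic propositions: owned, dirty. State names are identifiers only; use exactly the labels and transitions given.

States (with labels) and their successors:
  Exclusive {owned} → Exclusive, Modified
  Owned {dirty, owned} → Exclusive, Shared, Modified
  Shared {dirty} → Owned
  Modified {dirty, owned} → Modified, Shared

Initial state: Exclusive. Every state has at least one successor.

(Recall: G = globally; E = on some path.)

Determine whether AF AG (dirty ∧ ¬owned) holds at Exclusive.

States satisfying AG (dirty ∧ ¬owned): ∅.
States satisfying AF AG (dirty ∧ ¬owned): ∅.
There is a path from Exclusive along which AG (dirty ∧ ¬owned) never holds.
Exclusive ∉ Sat(AF AG (dirty ∧ ¬owned)).

Violated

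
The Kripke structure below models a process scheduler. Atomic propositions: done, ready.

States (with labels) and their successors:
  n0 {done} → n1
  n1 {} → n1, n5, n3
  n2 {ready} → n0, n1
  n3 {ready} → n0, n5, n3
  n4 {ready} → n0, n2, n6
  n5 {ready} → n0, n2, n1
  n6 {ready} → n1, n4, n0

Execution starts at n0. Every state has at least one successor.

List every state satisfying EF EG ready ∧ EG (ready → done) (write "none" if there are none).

{n0, n1}

States satisfying EG ready: {n3, n4, n6}.
States satisfying EF EG ready: {n0, n1, n2, n3, n4, n5, n6}.
States satisfying ready → done: {n0, n1}.
States satisfying EG (ready → done): {n0, n1}.
States satisfying EF EG ready ∧ EG (ready → done): {n0, n1}.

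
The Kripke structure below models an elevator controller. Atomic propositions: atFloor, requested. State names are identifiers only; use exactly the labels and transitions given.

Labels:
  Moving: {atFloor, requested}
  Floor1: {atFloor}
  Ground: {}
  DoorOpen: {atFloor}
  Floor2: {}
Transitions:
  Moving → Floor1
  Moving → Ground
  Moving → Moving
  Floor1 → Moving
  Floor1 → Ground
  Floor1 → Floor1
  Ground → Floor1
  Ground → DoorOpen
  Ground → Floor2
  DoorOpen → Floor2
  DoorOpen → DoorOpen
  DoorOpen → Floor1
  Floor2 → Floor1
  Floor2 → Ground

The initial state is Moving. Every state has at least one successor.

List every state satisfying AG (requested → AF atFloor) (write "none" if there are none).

{Moving, Floor1, Ground, DoorOpen, Floor2}

States satisfying requested → AF atFloor: {Moving, Floor1, Ground, DoorOpen, Floor2}.
States satisfying AG (requested → AF atFloor): {Moving, Floor1, Ground, DoorOpen, Floor2}.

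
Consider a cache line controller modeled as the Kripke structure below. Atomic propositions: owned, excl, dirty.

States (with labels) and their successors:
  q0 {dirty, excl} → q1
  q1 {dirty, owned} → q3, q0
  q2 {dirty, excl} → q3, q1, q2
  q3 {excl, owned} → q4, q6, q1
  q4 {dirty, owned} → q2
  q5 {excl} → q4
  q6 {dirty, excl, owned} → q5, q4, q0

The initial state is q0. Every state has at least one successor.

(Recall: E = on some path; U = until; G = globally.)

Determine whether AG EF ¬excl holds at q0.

States satisfying EF ¬excl: {q0, q1, q2, q3, q4, q5, q6}.
States satisfying AG EF ¬excl: {q0, q1, q2, q3, q4, q5, q6}.
Every state reachable from q0 satisfies EF ¬excl.
q0 ∈ Sat(AG EF ¬excl).

Holds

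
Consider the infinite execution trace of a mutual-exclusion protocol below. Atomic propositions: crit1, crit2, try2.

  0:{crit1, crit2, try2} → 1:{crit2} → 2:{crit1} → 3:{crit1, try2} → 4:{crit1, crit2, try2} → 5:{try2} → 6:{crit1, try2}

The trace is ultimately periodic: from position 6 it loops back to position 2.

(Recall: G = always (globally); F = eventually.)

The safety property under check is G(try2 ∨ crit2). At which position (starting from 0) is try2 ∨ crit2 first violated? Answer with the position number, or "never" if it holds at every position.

Check try2 ∨ crit2 at each position in order: 0 ✓, 1 ✓.
At position 2 the labels are {crit1}, so try2 ∨ crit2 is false there. This is the first violation.

2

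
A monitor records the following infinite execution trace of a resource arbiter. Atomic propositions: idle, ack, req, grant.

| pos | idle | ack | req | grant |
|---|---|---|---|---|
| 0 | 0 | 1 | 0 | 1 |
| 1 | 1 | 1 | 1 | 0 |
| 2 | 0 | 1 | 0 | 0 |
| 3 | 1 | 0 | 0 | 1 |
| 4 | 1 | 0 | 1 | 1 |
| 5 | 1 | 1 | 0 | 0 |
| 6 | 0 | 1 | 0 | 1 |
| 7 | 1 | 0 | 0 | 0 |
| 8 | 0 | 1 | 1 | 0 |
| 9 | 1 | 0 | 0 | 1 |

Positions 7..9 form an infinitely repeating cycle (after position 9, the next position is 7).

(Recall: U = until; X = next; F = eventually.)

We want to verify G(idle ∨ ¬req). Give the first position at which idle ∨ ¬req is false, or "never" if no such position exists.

Check idle ∨ ¬req at each position in order: 0 ✓, 1 ✓, 2 ✓, 3 ✓, 4 ✓, 5 ✓, 6 ✓, 7 ✓.
At position 8 the labels are {ack, req}, so idle ∨ ¬req is false there. This is the first violation.

8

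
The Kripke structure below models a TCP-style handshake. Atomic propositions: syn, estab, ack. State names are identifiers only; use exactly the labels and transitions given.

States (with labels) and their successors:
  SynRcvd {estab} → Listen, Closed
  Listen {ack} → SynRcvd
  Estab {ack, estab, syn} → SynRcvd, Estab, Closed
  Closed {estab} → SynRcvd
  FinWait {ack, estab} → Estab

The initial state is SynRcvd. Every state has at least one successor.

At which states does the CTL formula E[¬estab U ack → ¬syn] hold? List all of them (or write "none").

States satisfying ¬estab: {Listen}.
States satisfying ack → ¬syn: {SynRcvd, Listen, Closed, FinWait}.
States satisfying E[¬estab U ack → ¬syn]: {SynRcvd, Listen, Closed, FinWait}.

{SynRcvd, Listen, Closed, FinWait}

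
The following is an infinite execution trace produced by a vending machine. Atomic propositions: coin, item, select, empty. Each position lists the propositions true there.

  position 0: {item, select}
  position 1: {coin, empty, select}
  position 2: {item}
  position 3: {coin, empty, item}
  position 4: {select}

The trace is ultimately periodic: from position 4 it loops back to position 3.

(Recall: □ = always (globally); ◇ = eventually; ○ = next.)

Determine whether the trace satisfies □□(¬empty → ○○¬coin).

□(¬empty → ○○¬coin) holds at every position 0..4, and those are all positions ever visited, so □□(¬empty → ○○¬coin) holds.

Holds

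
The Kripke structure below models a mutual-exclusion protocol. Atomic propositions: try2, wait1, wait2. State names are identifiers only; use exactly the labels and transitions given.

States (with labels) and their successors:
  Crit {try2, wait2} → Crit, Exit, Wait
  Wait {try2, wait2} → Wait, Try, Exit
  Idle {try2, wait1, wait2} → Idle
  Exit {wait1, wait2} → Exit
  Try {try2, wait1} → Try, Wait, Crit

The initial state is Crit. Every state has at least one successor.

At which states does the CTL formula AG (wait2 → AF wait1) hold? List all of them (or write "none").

States satisfying wait2 → AF wait1: {Idle, Exit, Try}.
States satisfying AG (wait2 → AF wait1): {Idle, Exit}.

{Idle, Exit}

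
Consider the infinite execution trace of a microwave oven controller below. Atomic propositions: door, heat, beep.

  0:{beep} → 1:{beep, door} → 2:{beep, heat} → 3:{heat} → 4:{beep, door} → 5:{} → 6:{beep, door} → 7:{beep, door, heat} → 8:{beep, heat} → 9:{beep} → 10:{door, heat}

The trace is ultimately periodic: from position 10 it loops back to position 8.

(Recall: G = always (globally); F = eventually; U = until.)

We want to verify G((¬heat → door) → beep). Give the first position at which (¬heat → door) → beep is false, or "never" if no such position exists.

3

Check (¬heat → door) → beep at each position in order: 0 ✓, 1 ✓, 2 ✓.
At position 3 the labels are {heat}, so (¬heat → door) → beep is false there. This is the first violation.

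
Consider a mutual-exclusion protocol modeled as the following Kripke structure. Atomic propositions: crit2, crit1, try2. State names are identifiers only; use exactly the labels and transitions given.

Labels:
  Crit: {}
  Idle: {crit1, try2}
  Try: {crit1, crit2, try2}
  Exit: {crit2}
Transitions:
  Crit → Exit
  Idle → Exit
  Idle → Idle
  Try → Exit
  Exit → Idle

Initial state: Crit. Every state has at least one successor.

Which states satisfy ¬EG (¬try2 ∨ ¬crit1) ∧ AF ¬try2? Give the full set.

{Crit, Try, Exit}

States satisfying ¬try2 ∨ ¬crit1: {Crit, Exit}.
States satisfying EG (¬try2 ∨ ¬crit1): ∅.
States satisfying ¬EG (¬try2 ∨ ¬crit1): {Crit, Idle, Try, Exit}.
States satisfying ¬try2: {Crit, Exit}.
States satisfying AF ¬try2: {Crit, Try, Exit}.
States satisfying ¬EG (¬try2 ∨ ¬crit1) ∧ AF ¬try2: {Crit, Try, Exit}.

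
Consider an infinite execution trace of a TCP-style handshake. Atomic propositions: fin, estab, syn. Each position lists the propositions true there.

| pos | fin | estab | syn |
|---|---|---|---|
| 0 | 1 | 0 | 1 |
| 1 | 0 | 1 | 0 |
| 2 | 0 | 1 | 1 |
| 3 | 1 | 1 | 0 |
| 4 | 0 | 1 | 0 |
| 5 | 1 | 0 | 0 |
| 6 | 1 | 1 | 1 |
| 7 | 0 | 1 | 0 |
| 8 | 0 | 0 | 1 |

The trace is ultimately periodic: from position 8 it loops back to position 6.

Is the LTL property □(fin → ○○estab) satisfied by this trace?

fin → ○○estab must hold at every position from 0 onward. It fails at position 3, so □(fin → ○○estab) is false.
Positions where fin holds: 0, 3, 5, 6.
Check ○○estab at each: 0→ok, 3→fails, 5→ok, 6→fails.

Violated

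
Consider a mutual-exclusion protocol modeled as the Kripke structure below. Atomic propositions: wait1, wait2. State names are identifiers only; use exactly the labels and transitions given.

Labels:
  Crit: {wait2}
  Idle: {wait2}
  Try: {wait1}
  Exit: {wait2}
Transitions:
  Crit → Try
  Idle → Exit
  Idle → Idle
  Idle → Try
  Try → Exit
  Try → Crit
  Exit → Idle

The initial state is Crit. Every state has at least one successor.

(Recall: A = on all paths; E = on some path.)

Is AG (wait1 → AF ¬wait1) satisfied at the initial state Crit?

States satisfying wait1 → AF ¬wait1: {Crit, Idle, Try, Exit}.
States satisfying AG (wait1 → AF ¬wait1): {Crit, Idle, Try, Exit}.
Every state reachable from Crit satisfies wait1 → AF ¬wait1.
Crit ∈ Sat(AG (wait1 → AF ¬wait1)).

Holds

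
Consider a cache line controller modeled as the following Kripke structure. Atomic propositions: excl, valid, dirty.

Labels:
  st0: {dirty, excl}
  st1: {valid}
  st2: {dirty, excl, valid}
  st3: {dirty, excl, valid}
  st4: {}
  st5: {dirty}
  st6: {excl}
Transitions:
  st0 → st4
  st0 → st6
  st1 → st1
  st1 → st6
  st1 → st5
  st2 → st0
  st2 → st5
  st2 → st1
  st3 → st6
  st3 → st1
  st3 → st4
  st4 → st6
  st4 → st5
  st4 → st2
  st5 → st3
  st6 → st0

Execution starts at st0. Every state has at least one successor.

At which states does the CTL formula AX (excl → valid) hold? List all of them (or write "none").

{st5}

States satisfying excl → valid: {st1, st2, st3, st4, st5}.
States satisfying AX (excl → valid): {st5}.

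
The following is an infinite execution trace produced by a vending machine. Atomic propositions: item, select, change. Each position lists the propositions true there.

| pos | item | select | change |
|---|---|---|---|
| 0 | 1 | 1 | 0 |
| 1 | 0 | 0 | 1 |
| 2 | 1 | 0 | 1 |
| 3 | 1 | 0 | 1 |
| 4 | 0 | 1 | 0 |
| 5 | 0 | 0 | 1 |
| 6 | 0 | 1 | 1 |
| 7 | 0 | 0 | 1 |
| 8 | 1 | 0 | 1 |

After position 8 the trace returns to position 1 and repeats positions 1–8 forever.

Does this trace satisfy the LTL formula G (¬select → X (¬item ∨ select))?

No

¬select → X (¬item ∨ select) must hold at every position from 0 onward. It fails at position 1, so G (¬select → X (¬item ∨ select)) is false.
Positions where ¬select holds: 1, 2, 3, 5, 7, 8.
Check X (¬item ∨ select) at each: 1→fails, 2→fails, 3→ok, 5→ok, 7→fails, 8→ok.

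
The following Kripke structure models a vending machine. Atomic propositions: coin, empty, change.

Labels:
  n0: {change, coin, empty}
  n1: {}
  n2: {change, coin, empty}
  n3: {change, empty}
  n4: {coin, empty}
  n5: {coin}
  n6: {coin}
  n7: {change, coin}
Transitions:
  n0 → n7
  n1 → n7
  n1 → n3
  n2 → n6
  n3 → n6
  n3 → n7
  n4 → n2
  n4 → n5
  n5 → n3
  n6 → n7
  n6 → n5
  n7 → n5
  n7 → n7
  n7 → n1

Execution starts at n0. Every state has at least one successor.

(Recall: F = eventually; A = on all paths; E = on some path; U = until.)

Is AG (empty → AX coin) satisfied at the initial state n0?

Holds

States satisfying empty → AX coin: {n0, n1, n2, n3, n4, n5, n6, n7}.
States satisfying AG (empty → AX coin): {n0, n1, n2, n3, n4, n5, n6, n7}.
Every state reachable from n0 satisfies empty → AX coin.
n0 ∈ Sat(AG (empty → AX coin)).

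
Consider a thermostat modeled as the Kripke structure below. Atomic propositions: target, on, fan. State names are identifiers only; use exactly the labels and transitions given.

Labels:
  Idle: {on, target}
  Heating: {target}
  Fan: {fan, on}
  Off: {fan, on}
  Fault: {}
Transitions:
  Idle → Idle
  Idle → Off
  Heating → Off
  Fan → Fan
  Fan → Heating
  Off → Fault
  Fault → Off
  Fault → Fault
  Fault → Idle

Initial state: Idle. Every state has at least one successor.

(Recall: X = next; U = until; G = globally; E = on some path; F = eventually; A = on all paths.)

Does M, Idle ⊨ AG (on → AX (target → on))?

States satisfying on → AX (target → on): {Idle, Heating, Off, Fault}.
States satisfying AG (on → AX (target → on)): {Idle, Heating, Off, Fault}.
Every state reachable from Idle satisfies on → AX (target → on).
Idle ∈ Sat(AG (on → AX (target → on))).

Holds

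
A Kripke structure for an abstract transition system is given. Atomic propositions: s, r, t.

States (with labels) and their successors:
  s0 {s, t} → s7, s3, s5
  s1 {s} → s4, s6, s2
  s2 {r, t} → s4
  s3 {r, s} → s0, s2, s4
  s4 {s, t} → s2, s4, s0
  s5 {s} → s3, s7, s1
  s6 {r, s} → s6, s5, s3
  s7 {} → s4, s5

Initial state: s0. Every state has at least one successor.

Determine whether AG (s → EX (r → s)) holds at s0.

Yes

States satisfying s → EX (r → s): {s0, s1, s2, s3, s4, s5, s6, s7}.
States satisfying AG (s → EX (r → s)): {s0, s1, s2, s3, s4, s5, s6, s7}.
Every state reachable from s0 satisfies s → EX (r → s).
s0 ∈ Sat(AG (s → EX (r → s))).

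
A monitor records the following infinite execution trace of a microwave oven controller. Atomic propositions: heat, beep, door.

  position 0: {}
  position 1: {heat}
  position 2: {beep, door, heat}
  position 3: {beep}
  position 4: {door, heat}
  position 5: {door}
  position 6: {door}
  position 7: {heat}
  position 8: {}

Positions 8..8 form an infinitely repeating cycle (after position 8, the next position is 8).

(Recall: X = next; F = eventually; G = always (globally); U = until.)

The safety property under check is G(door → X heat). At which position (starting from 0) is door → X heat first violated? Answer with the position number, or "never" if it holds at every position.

2

Check door → X heat at each position in order: 0 ✓, 1 ✓.
At position 2 the labels are {beep, door, heat} and the next position 3 has {beep}, so door → X heat is false there. This is the first violation.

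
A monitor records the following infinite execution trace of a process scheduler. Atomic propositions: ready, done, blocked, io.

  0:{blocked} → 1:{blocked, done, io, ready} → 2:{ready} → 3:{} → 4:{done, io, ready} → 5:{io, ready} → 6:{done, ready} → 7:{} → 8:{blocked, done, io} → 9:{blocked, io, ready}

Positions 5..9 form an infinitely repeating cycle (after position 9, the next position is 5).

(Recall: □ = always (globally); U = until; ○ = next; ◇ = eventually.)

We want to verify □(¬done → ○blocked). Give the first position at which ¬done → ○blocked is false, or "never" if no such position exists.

2

Check ¬done → ○blocked at each position in order: 0 ✓, 1 ✓.
At position 2 the labels are {ready} and the next position 3 has {}, so ¬done → ○blocked is false there. This is the first violation.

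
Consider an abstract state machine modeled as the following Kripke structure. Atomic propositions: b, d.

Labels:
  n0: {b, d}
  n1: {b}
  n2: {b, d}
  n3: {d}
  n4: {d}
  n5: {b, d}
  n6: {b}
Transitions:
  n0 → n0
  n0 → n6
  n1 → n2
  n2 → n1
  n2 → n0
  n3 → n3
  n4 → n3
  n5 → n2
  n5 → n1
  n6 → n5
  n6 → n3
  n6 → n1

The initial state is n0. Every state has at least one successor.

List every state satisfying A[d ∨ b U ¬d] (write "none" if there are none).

{n1, n6}

States satisfying d ∨ b: {n0, n1, n2, n3, n4, n5, n6}.
States satisfying ¬d: {n1, n6}.
States satisfying A[d ∨ b U ¬d]: {n1, n6}.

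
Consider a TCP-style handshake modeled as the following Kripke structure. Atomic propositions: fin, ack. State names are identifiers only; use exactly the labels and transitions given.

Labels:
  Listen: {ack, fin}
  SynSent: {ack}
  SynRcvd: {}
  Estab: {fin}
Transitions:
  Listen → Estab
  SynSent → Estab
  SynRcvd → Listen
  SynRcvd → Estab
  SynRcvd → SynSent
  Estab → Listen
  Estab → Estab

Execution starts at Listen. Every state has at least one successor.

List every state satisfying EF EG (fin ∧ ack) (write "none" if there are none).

none

States satisfying EG (fin ∧ ack): ∅.
States satisfying EF EG (fin ∧ ack): ∅.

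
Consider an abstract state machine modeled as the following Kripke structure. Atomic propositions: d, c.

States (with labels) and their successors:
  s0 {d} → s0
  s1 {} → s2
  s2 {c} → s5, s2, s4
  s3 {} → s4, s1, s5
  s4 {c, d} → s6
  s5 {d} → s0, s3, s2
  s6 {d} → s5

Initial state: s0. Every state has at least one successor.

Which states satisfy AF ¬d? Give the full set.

States satisfying ¬d: {s1, s2, s3}.
States satisfying AF ¬d: {s1, s2, s3}.

{s1, s2, s3}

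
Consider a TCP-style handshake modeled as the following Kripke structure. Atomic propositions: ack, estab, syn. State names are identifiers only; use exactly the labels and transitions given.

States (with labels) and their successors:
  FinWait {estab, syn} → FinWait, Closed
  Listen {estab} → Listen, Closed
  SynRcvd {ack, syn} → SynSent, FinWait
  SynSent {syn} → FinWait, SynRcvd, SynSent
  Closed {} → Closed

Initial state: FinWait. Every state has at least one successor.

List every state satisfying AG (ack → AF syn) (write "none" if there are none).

States satisfying ack → AF syn: {FinWait, Listen, SynRcvd, SynSent, Closed}.
States satisfying AG (ack → AF syn): {FinWait, Listen, SynRcvd, SynSent, Closed}.

{FinWait, Listen, SynRcvd, SynSent, Closed}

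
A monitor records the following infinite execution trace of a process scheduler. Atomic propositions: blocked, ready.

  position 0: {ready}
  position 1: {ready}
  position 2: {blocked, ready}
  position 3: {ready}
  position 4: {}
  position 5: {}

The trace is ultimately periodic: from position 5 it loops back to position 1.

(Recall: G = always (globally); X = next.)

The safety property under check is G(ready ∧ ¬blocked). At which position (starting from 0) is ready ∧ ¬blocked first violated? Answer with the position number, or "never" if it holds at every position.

Check ready ∧ ¬blocked at each position in order: 0 ✓, 1 ✓.
At position 2 the labels are {blocked, ready}, so ready ∧ ¬blocked is false there. This is the first violation.

2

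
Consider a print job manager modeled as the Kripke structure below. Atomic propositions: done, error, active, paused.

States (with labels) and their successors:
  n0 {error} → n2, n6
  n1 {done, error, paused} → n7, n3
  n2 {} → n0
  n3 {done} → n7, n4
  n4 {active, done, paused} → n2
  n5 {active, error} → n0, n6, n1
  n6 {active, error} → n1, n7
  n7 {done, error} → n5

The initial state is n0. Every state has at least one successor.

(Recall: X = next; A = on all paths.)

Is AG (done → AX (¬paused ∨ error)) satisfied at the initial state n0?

States satisfying done → AX (¬paused ∨ error): {n0, n1, n2, n4, n5, n6, n7}.
States satisfying AG (done → AX (¬paused ∨ error)): ∅.
n3 is reachable from n0 and violates done → AX (¬paused ∨ error), so AG fails at n0.
n0 ∉ Sat(AG (done → AX (¬paused ∨ error))).

No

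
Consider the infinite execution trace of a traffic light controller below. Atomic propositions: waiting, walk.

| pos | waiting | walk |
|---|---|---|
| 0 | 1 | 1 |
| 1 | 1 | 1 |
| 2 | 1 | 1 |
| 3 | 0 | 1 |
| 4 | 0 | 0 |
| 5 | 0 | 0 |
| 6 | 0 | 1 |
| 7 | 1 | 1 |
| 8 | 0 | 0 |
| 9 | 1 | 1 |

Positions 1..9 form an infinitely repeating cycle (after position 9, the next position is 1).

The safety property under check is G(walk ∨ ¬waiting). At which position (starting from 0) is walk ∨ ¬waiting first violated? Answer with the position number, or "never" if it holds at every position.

never

walk ∨ ¬waiting holds at every position 0..9, and those are all the positions the trace ever visits, so the invariant G(walk ∨ ¬waiting) is never violated.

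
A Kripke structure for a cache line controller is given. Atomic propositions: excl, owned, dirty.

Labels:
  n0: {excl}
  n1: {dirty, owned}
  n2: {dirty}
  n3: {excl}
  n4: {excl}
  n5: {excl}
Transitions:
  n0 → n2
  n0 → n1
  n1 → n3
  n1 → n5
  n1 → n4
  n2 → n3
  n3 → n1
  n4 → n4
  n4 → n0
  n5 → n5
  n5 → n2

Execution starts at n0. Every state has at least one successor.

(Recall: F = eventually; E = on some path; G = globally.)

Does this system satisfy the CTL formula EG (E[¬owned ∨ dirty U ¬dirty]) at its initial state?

States satisfying E[¬owned ∨ dirty U ¬dirty]: {n0, n1, n2, n3, n4, n5}.
States satisfying EG (E[¬owned ∨ dirty U ¬dirty]): {n0, n1, n2, n3, n4, n5}.
n0 ∈ Sat(EG (E[¬owned ∨ dirty U ¬dirty])).

Satisfied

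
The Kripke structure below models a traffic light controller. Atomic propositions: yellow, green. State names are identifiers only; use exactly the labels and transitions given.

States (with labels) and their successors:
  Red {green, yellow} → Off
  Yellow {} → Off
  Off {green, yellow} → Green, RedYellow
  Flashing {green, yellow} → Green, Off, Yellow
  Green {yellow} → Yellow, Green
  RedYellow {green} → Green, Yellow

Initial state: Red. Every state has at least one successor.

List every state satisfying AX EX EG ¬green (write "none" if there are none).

{Red, Yellow, Off}

States satisfying EX EG ¬green: {Off, Flashing, Green, RedYellow}.
States satisfying AX EX EG ¬green: {Red, Yellow, Off}.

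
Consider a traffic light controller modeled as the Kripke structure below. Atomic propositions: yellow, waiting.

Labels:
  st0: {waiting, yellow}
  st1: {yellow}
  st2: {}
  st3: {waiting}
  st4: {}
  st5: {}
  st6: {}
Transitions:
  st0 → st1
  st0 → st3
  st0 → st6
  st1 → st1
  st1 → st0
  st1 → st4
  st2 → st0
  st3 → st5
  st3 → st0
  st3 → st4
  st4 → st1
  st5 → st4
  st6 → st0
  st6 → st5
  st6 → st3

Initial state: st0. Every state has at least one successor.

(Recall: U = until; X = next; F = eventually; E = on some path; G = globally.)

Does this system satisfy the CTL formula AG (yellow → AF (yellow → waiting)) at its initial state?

Does not hold

States satisfying yellow → AF (yellow → waiting): {st0, st2, st3, st4, st5, st6}.
States satisfying AG (yellow → AF (yellow → waiting)): ∅.
st1 is reachable from st0 and violates yellow → AF (yellow → waiting), so AG fails at st0.
st0 ∉ Sat(AG (yellow → AF (yellow → waiting))).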